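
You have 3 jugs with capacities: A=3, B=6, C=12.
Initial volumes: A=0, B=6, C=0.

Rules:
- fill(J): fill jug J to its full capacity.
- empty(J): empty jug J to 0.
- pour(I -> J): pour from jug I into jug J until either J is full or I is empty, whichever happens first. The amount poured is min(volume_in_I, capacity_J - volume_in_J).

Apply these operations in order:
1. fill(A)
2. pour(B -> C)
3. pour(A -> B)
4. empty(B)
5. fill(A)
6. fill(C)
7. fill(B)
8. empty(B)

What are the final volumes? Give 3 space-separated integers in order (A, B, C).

Step 1: fill(A) -> (A=3 B=6 C=0)
Step 2: pour(B -> C) -> (A=3 B=0 C=6)
Step 3: pour(A -> B) -> (A=0 B=3 C=6)
Step 4: empty(B) -> (A=0 B=0 C=6)
Step 5: fill(A) -> (A=3 B=0 C=6)
Step 6: fill(C) -> (A=3 B=0 C=12)
Step 7: fill(B) -> (A=3 B=6 C=12)
Step 8: empty(B) -> (A=3 B=0 C=12)

Answer: 3 0 12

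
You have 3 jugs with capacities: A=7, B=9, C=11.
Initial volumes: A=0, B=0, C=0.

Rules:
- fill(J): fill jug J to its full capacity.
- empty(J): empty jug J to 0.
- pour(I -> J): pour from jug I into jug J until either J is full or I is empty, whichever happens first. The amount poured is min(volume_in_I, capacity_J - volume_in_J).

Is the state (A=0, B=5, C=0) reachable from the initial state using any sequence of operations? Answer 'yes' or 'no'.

Answer: yes

Derivation:
BFS from (A=0, B=0, C=0):
  1. fill(A) -> (A=7 B=0 C=0)
  2. fill(B) -> (A=7 B=9 C=0)
  3. pour(A -> C) -> (A=0 B=9 C=7)
  4. pour(B -> C) -> (A=0 B=5 C=11)
  5. empty(C) -> (A=0 B=5 C=0)
Target reached → yes.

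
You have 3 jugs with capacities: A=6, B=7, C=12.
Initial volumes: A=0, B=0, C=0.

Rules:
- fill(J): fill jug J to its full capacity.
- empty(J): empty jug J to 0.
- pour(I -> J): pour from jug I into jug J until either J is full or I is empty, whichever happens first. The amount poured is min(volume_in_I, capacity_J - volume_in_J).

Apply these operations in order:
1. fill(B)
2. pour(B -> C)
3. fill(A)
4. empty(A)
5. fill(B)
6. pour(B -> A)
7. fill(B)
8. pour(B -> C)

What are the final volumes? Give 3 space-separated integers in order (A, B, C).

Answer: 6 2 12

Derivation:
Step 1: fill(B) -> (A=0 B=7 C=0)
Step 2: pour(B -> C) -> (A=0 B=0 C=7)
Step 3: fill(A) -> (A=6 B=0 C=7)
Step 4: empty(A) -> (A=0 B=0 C=7)
Step 5: fill(B) -> (A=0 B=7 C=7)
Step 6: pour(B -> A) -> (A=6 B=1 C=7)
Step 7: fill(B) -> (A=6 B=7 C=7)
Step 8: pour(B -> C) -> (A=6 B=2 C=12)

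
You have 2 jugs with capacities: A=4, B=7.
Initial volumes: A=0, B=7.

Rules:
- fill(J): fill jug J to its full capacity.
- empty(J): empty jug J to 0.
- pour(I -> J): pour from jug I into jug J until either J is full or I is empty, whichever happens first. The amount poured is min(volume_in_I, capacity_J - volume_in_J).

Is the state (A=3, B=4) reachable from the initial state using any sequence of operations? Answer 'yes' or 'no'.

Answer: no

Derivation:
BFS explored all 22 reachable states.
Reachable set includes: (0,0), (0,1), (0,2), (0,3), (0,4), (0,5), (0,6), (0,7), (1,0), (1,7), (2,0), (2,7) ...
Target (A=3, B=4) not in reachable set → no.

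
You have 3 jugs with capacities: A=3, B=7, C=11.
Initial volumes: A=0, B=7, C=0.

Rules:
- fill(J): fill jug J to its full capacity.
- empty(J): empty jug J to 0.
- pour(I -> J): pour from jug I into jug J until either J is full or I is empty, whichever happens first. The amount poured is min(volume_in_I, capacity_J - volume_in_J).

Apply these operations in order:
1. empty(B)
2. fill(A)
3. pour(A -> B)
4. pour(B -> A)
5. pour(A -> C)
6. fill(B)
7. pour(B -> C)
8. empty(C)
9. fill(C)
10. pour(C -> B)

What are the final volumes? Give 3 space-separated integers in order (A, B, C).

Step 1: empty(B) -> (A=0 B=0 C=0)
Step 2: fill(A) -> (A=3 B=0 C=0)
Step 3: pour(A -> B) -> (A=0 B=3 C=0)
Step 4: pour(B -> A) -> (A=3 B=0 C=0)
Step 5: pour(A -> C) -> (A=0 B=0 C=3)
Step 6: fill(B) -> (A=0 B=7 C=3)
Step 7: pour(B -> C) -> (A=0 B=0 C=10)
Step 8: empty(C) -> (A=0 B=0 C=0)
Step 9: fill(C) -> (A=0 B=0 C=11)
Step 10: pour(C -> B) -> (A=0 B=7 C=4)

Answer: 0 7 4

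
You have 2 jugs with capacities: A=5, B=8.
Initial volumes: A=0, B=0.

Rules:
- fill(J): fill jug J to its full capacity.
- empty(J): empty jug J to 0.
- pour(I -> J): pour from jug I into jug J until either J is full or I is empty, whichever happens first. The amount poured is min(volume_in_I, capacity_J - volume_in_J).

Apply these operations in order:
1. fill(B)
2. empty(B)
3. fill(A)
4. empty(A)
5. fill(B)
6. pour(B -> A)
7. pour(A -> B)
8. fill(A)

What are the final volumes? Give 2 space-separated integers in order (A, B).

Step 1: fill(B) -> (A=0 B=8)
Step 2: empty(B) -> (A=0 B=0)
Step 3: fill(A) -> (A=5 B=0)
Step 4: empty(A) -> (A=0 B=0)
Step 5: fill(B) -> (A=0 B=8)
Step 6: pour(B -> A) -> (A=5 B=3)
Step 7: pour(A -> B) -> (A=0 B=8)
Step 8: fill(A) -> (A=5 B=8)

Answer: 5 8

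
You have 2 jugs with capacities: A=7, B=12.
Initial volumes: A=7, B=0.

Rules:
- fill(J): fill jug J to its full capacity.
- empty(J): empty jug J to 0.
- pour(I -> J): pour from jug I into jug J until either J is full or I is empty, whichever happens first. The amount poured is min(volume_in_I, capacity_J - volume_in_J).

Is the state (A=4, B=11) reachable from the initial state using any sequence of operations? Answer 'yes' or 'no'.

BFS explored all 38 reachable states.
Reachable set includes: (0,0), (0,1), (0,2), (0,3), (0,4), (0,5), (0,6), (0,7), (0,8), (0,9), (0,10), (0,11) ...
Target (A=4, B=11) not in reachable set → no.

Answer: no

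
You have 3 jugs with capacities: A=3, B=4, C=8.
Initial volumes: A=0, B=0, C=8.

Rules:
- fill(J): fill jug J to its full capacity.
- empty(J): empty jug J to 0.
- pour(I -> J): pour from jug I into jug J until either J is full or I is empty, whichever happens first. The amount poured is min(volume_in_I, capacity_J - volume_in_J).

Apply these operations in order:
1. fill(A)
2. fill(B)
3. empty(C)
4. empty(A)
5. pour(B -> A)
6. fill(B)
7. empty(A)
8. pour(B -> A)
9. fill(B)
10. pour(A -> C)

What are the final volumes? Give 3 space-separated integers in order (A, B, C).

Step 1: fill(A) -> (A=3 B=0 C=8)
Step 2: fill(B) -> (A=3 B=4 C=8)
Step 3: empty(C) -> (A=3 B=4 C=0)
Step 4: empty(A) -> (A=0 B=4 C=0)
Step 5: pour(B -> A) -> (A=3 B=1 C=0)
Step 6: fill(B) -> (A=3 B=4 C=0)
Step 7: empty(A) -> (A=0 B=4 C=0)
Step 8: pour(B -> A) -> (A=3 B=1 C=0)
Step 9: fill(B) -> (A=3 B=4 C=0)
Step 10: pour(A -> C) -> (A=0 B=4 C=3)

Answer: 0 4 3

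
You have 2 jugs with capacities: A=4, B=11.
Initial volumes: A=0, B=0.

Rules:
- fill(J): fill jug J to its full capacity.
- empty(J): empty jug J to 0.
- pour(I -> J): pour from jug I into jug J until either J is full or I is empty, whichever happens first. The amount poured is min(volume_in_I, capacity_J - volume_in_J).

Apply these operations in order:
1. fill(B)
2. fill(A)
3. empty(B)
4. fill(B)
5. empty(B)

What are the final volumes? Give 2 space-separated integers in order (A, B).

Step 1: fill(B) -> (A=0 B=11)
Step 2: fill(A) -> (A=4 B=11)
Step 3: empty(B) -> (A=4 B=0)
Step 4: fill(B) -> (A=4 B=11)
Step 5: empty(B) -> (A=4 B=0)

Answer: 4 0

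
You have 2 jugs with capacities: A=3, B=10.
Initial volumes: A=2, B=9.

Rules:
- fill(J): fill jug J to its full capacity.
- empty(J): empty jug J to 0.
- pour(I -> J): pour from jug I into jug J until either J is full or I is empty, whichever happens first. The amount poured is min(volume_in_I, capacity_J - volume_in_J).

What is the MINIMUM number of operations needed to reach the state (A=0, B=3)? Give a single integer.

Answer: 3

Derivation:
BFS from (A=2, B=9). One shortest path:
  1. fill(A) -> (A=3 B=9)
  2. empty(B) -> (A=3 B=0)
  3. pour(A -> B) -> (A=0 B=3)
Reached target in 3 moves.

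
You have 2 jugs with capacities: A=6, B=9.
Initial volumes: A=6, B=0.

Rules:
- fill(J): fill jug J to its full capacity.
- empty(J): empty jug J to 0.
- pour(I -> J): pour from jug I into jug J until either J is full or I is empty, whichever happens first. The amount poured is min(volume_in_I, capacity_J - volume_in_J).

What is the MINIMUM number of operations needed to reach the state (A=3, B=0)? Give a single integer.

Answer: 4

Derivation:
BFS from (A=6, B=0). One shortest path:
  1. pour(A -> B) -> (A=0 B=6)
  2. fill(A) -> (A=6 B=6)
  3. pour(A -> B) -> (A=3 B=9)
  4. empty(B) -> (A=3 B=0)
Reached target in 4 moves.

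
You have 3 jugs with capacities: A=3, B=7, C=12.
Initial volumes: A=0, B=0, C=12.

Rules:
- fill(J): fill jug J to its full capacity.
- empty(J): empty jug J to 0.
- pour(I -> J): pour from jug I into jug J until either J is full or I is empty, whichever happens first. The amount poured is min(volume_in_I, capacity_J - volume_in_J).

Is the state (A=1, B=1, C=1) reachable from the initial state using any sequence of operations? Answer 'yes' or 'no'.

Answer: no

Derivation:
BFS explored all 284 reachable states.
Reachable set includes: (0,0,0), (0,0,1), (0,0,2), (0,0,3), (0,0,4), (0,0,5), (0,0,6), (0,0,7), (0,0,8), (0,0,9), (0,0,10), (0,0,11) ...
Target (A=1, B=1, C=1) not in reachable set → no.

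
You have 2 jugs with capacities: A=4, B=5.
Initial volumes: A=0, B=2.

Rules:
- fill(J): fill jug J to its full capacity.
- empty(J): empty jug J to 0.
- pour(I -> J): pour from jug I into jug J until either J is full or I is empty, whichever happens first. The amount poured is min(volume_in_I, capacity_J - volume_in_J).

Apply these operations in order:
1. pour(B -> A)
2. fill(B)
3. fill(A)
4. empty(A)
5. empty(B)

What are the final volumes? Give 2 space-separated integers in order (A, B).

Answer: 0 0

Derivation:
Step 1: pour(B -> A) -> (A=2 B=0)
Step 2: fill(B) -> (A=2 B=5)
Step 3: fill(A) -> (A=4 B=5)
Step 4: empty(A) -> (A=0 B=5)
Step 5: empty(B) -> (A=0 B=0)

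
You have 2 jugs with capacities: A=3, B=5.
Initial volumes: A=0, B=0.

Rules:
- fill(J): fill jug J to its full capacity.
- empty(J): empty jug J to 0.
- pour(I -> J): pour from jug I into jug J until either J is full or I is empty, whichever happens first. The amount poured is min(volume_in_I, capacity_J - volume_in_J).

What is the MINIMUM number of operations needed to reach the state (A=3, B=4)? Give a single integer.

BFS from (A=0, B=0). One shortest path:
  1. fill(B) -> (A=0 B=5)
  2. pour(B -> A) -> (A=3 B=2)
  3. empty(A) -> (A=0 B=2)
  4. pour(B -> A) -> (A=2 B=0)
  5. fill(B) -> (A=2 B=5)
  6. pour(B -> A) -> (A=3 B=4)
Reached target in 6 moves.

Answer: 6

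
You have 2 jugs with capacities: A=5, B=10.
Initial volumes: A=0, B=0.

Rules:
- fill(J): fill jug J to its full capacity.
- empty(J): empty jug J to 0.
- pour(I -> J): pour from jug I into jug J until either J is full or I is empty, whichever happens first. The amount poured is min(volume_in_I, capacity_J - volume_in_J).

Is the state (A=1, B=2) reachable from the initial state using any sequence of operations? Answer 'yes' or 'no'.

BFS explored all 6 reachable states.
Reachable set includes: (0,0), (0,5), (0,10), (5,0), (5,5), (5,10)
Target (A=1, B=2) not in reachable set → no.

Answer: no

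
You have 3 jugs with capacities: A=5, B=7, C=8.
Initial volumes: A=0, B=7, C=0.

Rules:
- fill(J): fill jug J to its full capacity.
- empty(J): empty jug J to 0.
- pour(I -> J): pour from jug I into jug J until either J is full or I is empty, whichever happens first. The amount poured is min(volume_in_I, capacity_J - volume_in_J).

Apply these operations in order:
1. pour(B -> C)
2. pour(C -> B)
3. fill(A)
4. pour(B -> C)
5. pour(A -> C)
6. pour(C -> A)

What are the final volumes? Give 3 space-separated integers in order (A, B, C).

Answer: 5 0 7

Derivation:
Step 1: pour(B -> C) -> (A=0 B=0 C=7)
Step 2: pour(C -> B) -> (A=0 B=7 C=0)
Step 3: fill(A) -> (A=5 B=7 C=0)
Step 4: pour(B -> C) -> (A=5 B=0 C=7)
Step 5: pour(A -> C) -> (A=4 B=0 C=8)
Step 6: pour(C -> A) -> (A=5 B=0 C=7)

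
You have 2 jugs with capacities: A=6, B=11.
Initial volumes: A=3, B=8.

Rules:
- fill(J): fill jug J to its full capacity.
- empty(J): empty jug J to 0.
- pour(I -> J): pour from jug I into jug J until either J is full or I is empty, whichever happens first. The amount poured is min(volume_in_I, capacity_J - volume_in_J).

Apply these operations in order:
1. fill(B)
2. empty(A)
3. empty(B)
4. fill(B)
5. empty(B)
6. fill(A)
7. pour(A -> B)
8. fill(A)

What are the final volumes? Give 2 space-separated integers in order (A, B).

Answer: 6 6

Derivation:
Step 1: fill(B) -> (A=3 B=11)
Step 2: empty(A) -> (A=0 B=11)
Step 3: empty(B) -> (A=0 B=0)
Step 4: fill(B) -> (A=0 B=11)
Step 5: empty(B) -> (A=0 B=0)
Step 6: fill(A) -> (A=6 B=0)
Step 7: pour(A -> B) -> (A=0 B=6)
Step 8: fill(A) -> (A=6 B=6)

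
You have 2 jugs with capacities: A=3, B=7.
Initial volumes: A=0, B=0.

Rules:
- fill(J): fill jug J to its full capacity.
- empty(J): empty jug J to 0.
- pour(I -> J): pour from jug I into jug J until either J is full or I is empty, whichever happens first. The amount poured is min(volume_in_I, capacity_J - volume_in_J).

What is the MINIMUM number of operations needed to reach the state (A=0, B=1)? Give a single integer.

BFS from (A=0, B=0). One shortest path:
  1. fill(B) -> (A=0 B=7)
  2. pour(B -> A) -> (A=3 B=4)
  3. empty(A) -> (A=0 B=4)
  4. pour(B -> A) -> (A=3 B=1)
  5. empty(A) -> (A=0 B=1)
Reached target in 5 moves.

Answer: 5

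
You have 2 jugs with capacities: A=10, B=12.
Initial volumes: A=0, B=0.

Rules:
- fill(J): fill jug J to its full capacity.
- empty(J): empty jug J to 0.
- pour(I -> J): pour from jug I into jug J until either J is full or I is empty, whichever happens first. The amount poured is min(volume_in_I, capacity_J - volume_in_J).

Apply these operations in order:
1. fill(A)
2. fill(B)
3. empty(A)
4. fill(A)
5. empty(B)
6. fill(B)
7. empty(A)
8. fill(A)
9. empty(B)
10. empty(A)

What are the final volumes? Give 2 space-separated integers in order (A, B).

Step 1: fill(A) -> (A=10 B=0)
Step 2: fill(B) -> (A=10 B=12)
Step 3: empty(A) -> (A=0 B=12)
Step 4: fill(A) -> (A=10 B=12)
Step 5: empty(B) -> (A=10 B=0)
Step 6: fill(B) -> (A=10 B=12)
Step 7: empty(A) -> (A=0 B=12)
Step 8: fill(A) -> (A=10 B=12)
Step 9: empty(B) -> (A=10 B=0)
Step 10: empty(A) -> (A=0 B=0)

Answer: 0 0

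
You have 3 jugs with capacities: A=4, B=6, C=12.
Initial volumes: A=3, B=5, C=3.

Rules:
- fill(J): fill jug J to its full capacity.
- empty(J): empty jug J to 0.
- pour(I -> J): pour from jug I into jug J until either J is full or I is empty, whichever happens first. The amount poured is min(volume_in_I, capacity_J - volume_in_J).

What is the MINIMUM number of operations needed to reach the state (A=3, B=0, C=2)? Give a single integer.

BFS from (A=3, B=5, C=3). One shortest path:
  1. pour(C -> B) -> (A=3 B=6 C=2)
  2. empty(B) -> (A=3 B=0 C=2)
Reached target in 2 moves.

Answer: 2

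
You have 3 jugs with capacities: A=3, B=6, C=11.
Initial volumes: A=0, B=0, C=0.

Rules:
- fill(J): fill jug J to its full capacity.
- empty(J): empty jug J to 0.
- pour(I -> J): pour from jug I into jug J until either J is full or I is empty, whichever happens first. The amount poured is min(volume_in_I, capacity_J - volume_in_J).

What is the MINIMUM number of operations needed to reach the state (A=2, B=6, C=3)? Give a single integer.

Answer: 8

Derivation:
BFS from (A=0, B=0, C=0). One shortest path:
  1. fill(A) -> (A=3 B=0 C=0)
  2. fill(C) -> (A=3 B=0 C=11)
  3. pour(C -> B) -> (A=3 B=6 C=5)
  4. empty(B) -> (A=3 B=0 C=5)
  5. pour(C -> B) -> (A=3 B=5 C=0)
  6. pour(A -> C) -> (A=0 B=5 C=3)
  7. fill(A) -> (A=3 B=5 C=3)
  8. pour(A -> B) -> (A=2 B=6 C=3)
Reached target in 8 moves.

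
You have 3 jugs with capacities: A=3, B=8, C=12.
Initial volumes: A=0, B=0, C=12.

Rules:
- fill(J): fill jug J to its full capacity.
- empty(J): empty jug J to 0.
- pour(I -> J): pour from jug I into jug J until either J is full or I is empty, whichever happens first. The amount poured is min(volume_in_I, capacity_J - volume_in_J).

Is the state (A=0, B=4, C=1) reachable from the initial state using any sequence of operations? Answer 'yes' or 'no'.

BFS from (A=0, B=0, C=12):
  1. pour(C -> A) -> (A=3 B=0 C=9)
  2. empty(A) -> (A=0 B=0 C=9)
  3. pour(C -> B) -> (A=0 B=8 C=1)
  4. pour(C -> A) -> (A=1 B=8 C=0)
  5. pour(B -> C) -> (A=1 B=0 C=8)
  6. fill(B) -> (A=1 B=8 C=8)
  7. pour(B -> C) -> (A=1 B=4 C=12)
  8. empty(C) -> (A=1 B=4 C=0)
  9. pour(A -> C) -> (A=0 B=4 C=1)
Target reached → yes.

Answer: yes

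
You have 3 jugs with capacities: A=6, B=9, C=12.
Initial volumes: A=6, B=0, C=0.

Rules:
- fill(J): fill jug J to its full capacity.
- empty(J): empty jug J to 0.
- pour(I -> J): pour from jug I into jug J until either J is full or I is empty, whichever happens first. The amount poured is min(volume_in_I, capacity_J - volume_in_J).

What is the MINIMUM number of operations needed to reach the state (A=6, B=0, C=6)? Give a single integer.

BFS from (A=6, B=0, C=0). One shortest path:
  1. pour(A -> C) -> (A=0 B=0 C=6)
  2. fill(A) -> (A=6 B=0 C=6)
Reached target in 2 moves.

Answer: 2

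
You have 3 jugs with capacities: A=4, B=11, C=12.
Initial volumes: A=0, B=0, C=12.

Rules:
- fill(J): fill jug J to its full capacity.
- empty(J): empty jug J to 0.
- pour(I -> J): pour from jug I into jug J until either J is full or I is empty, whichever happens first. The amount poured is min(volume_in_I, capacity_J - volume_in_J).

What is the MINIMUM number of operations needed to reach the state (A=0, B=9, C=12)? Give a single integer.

BFS from (A=0, B=0, C=12). One shortest path:
  1. fill(A) -> (A=4 B=0 C=12)
  2. pour(A -> B) -> (A=0 B=4 C=12)
  3. fill(A) -> (A=4 B=4 C=12)
  4. pour(A -> B) -> (A=0 B=8 C=12)
  5. pour(C -> B) -> (A=0 B=11 C=9)
  6. empty(B) -> (A=0 B=0 C=9)
  7. pour(C -> B) -> (A=0 B=9 C=0)
  8. fill(C) -> (A=0 B=9 C=12)
Reached target in 8 moves.

Answer: 8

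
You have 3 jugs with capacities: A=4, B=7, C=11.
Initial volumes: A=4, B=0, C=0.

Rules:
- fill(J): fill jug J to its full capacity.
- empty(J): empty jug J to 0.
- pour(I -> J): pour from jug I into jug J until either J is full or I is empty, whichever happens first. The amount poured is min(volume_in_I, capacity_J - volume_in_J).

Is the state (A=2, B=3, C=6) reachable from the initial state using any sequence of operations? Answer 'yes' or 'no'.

Answer: no

Derivation:
BFS explored all 300 reachable states.
Reachable set includes: (0,0,0), (0,0,1), (0,0,2), (0,0,3), (0,0,4), (0,0,5), (0,0,6), (0,0,7), (0,0,8), (0,0,9), (0,0,10), (0,0,11) ...
Target (A=2, B=3, C=6) not in reachable set → no.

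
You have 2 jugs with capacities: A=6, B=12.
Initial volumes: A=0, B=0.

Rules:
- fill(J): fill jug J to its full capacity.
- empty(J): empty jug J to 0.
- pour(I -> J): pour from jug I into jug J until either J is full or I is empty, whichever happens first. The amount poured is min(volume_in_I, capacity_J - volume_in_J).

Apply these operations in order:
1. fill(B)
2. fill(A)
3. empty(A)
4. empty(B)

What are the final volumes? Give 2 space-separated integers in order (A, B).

Step 1: fill(B) -> (A=0 B=12)
Step 2: fill(A) -> (A=6 B=12)
Step 3: empty(A) -> (A=0 B=12)
Step 4: empty(B) -> (A=0 B=0)

Answer: 0 0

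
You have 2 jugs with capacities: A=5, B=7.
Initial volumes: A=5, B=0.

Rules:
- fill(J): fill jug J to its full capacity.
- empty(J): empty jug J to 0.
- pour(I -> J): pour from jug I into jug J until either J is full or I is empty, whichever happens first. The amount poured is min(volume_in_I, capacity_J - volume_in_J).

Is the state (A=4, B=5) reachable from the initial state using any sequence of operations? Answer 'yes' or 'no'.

BFS explored all 24 reachable states.
Reachable set includes: (0,0), (0,1), (0,2), (0,3), (0,4), (0,5), (0,6), (0,7), (1,0), (1,7), (2,0), (2,7) ...
Target (A=4, B=5) not in reachable set → no.

Answer: no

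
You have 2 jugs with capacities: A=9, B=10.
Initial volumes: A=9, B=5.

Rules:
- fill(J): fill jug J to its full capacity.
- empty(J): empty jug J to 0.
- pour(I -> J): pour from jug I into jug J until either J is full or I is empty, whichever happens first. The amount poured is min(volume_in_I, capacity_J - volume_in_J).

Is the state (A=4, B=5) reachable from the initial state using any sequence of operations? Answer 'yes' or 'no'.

Answer: no

Derivation:
BFS explored all 38 reachable states.
Reachable set includes: (0,0), (0,1), (0,2), (0,3), (0,4), (0,5), (0,6), (0,7), (0,8), (0,9), (0,10), (1,0) ...
Target (A=4, B=5) not in reachable set → no.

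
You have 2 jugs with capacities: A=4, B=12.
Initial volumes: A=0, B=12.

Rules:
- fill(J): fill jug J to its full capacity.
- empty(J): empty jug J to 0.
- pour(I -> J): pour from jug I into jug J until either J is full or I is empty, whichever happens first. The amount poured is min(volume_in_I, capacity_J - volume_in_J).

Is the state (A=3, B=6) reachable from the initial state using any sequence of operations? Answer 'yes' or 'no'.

Answer: no

Derivation:
BFS explored all 8 reachable states.
Reachable set includes: (0,0), (0,4), (0,8), (0,12), (4,0), (4,4), (4,8), (4,12)
Target (A=3, B=6) not in reachable set → no.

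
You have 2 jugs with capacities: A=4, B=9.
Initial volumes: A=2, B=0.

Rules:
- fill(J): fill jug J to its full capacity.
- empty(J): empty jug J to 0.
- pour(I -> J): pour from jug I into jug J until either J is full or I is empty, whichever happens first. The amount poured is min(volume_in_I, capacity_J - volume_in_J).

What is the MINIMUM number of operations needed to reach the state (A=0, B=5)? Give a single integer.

Answer: 4

Derivation:
BFS from (A=2, B=0). One shortest path:
  1. empty(A) -> (A=0 B=0)
  2. fill(B) -> (A=0 B=9)
  3. pour(B -> A) -> (A=4 B=5)
  4. empty(A) -> (A=0 B=5)
Reached target in 4 moves.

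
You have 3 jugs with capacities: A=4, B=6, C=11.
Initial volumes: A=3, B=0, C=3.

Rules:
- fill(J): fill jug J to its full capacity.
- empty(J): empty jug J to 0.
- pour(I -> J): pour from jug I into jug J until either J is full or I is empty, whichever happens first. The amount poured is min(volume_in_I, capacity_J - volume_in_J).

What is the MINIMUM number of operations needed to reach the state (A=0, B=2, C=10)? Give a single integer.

Answer: 4

Derivation:
BFS from (A=3, B=0, C=3). One shortest path:
  1. fill(B) -> (A=3 B=6 C=3)
  2. pour(A -> C) -> (A=0 B=6 C=6)
  3. pour(B -> A) -> (A=4 B=2 C=6)
  4. pour(A -> C) -> (A=0 B=2 C=10)
Reached target in 4 moves.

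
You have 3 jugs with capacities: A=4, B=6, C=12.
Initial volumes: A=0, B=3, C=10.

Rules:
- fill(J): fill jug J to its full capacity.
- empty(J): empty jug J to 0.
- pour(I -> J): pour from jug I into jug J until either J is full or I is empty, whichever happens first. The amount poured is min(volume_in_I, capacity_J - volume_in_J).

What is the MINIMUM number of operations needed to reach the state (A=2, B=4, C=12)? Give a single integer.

BFS from (A=0, B=3, C=10). One shortest path:
  1. fill(A) -> (A=4 B=3 C=10)
  2. empty(B) -> (A=4 B=0 C=10)
  3. pour(A -> B) -> (A=0 B=4 C=10)
  4. fill(A) -> (A=4 B=4 C=10)
  5. pour(A -> C) -> (A=2 B=4 C=12)
Reached target in 5 moves.

Answer: 5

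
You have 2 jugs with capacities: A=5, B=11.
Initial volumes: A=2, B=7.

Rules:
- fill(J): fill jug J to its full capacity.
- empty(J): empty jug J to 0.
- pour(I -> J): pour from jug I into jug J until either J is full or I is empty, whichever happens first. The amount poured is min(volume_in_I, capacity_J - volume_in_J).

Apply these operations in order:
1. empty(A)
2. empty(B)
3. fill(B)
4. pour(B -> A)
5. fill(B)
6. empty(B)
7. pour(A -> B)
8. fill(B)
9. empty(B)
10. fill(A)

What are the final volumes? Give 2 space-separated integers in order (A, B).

Step 1: empty(A) -> (A=0 B=7)
Step 2: empty(B) -> (A=0 B=0)
Step 3: fill(B) -> (A=0 B=11)
Step 4: pour(B -> A) -> (A=5 B=6)
Step 5: fill(B) -> (A=5 B=11)
Step 6: empty(B) -> (A=5 B=0)
Step 7: pour(A -> B) -> (A=0 B=5)
Step 8: fill(B) -> (A=0 B=11)
Step 9: empty(B) -> (A=0 B=0)
Step 10: fill(A) -> (A=5 B=0)

Answer: 5 0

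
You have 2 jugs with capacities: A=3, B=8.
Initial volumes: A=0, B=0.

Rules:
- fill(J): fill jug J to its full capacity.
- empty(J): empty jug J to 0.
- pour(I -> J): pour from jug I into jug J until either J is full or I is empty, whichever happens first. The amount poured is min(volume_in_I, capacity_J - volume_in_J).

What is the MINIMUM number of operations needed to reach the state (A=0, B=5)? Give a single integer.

Answer: 3

Derivation:
BFS from (A=0, B=0). One shortest path:
  1. fill(B) -> (A=0 B=8)
  2. pour(B -> A) -> (A=3 B=5)
  3. empty(A) -> (A=0 B=5)
Reached target in 3 moves.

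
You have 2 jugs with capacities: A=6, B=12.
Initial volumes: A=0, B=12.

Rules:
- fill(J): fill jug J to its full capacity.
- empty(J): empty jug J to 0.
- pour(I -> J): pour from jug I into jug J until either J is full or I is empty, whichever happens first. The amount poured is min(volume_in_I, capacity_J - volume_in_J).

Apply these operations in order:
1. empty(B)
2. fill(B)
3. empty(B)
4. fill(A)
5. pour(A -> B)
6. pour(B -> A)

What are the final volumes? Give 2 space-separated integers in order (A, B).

Step 1: empty(B) -> (A=0 B=0)
Step 2: fill(B) -> (A=0 B=12)
Step 3: empty(B) -> (A=0 B=0)
Step 4: fill(A) -> (A=6 B=0)
Step 5: pour(A -> B) -> (A=0 B=6)
Step 6: pour(B -> A) -> (A=6 B=0)

Answer: 6 0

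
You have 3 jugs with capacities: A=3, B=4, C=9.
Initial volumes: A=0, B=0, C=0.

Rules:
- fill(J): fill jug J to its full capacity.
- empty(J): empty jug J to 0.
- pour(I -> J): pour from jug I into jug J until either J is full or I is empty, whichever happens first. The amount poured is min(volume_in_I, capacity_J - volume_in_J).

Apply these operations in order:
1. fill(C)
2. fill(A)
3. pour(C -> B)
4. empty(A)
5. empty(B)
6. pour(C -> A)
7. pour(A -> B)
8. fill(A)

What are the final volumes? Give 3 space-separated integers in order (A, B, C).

Answer: 3 3 2

Derivation:
Step 1: fill(C) -> (A=0 B=0 C=9)
Step 2: fill(A) -> (A=3 B=0 C=9)
Step 3: pour(C -> B) -> (A=3 B=4 C=5)
Step 4: empty(A) -> (A=0 B=4 C=5)
Step 5: empty(B) -> (A=0 B=0 C=5)
Step 6: pour(C -> A) -> (A=3 B=0 C=2)
Step 7: pour(A -> B) -> (A=0 B=3 C=2)
Step 8: fill(A) -> (A=3 B=3 C=2)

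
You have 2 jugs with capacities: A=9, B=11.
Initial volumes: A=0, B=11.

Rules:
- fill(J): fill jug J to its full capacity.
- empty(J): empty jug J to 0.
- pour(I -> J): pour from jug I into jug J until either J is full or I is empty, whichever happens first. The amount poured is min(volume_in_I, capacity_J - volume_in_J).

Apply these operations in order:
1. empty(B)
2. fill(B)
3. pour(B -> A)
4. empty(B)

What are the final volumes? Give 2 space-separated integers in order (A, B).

Step 1: empty(B) -> (A=0 B=0)
Step 2: fill(B) -> (A=0 B=11)
Step 3: pour(B -> A) -> (A=9 B=2)
Step 4: empty(B) -> (A=9 B=0)

Answer: 9 0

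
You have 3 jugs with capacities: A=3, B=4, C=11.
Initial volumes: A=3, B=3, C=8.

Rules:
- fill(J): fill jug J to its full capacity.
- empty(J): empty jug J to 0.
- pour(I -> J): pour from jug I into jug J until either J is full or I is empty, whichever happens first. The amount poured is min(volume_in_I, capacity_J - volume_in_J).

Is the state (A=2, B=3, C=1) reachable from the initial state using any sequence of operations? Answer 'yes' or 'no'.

Answer: no

Derivation:
BFS explored all 180 reachable states.
Reachable set includes: (0,0,0), (0,0,1), (0,0,2), (0,0,3), (0,0,4), (0,0,5), (0,0,6), (0,0,7), (0,0,8), (0,0,9), (0,0,10), (0,0,11) ...
Target (A=2, B=3, C=1) not in reachable set → no.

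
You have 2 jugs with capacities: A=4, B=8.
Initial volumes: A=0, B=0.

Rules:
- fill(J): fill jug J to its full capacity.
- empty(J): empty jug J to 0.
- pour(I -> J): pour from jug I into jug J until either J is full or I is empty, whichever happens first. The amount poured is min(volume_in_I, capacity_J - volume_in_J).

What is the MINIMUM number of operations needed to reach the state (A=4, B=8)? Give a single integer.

BFS from (A=0, B=0). One shortest path:
  1. fill(A) -> (A=4 B=0)
  2. fill(B) -> (A=4 B=8)
Reached target in 2 moves.

Answer: 2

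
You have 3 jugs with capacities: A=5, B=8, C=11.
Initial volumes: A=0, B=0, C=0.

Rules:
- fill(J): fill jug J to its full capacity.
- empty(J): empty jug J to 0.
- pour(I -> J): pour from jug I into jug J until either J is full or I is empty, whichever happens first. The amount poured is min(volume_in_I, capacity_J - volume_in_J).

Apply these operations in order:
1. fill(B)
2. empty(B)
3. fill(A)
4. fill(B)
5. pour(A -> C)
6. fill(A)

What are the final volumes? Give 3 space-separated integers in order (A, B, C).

Step 1: fill(B) -> (A=0 B=8 C=0)
Step 2: empty(B) -> (A=0 B=0 C=0)
Step 3: fill(A) -> (A=5 B=0 C=0)
Step 4: fill(B) -> (A=5 B=8 C=0)
Step 5: pour(A -> C) -> (A=0 B=8 C=5)
Step 6: fill(A) -> (A=5 B=8 C=5)

Answer: 5 8 5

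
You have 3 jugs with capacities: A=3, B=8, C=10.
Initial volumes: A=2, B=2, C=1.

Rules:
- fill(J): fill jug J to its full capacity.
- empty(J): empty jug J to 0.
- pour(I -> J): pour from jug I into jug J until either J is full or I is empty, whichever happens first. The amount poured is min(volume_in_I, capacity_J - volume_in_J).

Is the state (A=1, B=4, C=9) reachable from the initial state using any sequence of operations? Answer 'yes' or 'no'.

BFS explored all 271 reachable states.
Reachable set includes: (0,0,0), (0,0,1), (0,0,2), (0,0,3), (0,0,4), (0,0,5), (0,0,6), (0,0,7), (0,0,8), (0,0,9), (0,0,10), (0,1,0) ...
Target (A=1, B=4, C=9) not in reachable set → no.

Answer: no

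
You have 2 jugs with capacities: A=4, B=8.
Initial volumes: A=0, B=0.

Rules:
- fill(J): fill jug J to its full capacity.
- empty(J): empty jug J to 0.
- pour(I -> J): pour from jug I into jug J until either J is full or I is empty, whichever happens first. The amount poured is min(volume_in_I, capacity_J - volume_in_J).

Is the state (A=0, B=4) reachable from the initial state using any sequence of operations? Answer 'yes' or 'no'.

Answer: yes

Derivation:
BFS from (A=0, B=0):
  1. fill(A) -> (A=4 B=0)
  2. pour(A -> B) -> (A=0 B=4)
Target reached → yes.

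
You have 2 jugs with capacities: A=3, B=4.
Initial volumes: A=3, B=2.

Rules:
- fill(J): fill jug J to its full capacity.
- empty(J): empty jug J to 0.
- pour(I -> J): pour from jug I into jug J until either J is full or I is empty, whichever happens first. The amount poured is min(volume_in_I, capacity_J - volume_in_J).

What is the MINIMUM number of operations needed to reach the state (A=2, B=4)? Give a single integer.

Answer: 3

Derivation:
BFS from (A=3, B=2). One shortest path:
  1. empty(A) -> (A=0 B=2)
  2. pour(B -> A) -> (A=2 B=0)
  3. fill(B) -> (A=2 B=4)
Reached target in 3 moves.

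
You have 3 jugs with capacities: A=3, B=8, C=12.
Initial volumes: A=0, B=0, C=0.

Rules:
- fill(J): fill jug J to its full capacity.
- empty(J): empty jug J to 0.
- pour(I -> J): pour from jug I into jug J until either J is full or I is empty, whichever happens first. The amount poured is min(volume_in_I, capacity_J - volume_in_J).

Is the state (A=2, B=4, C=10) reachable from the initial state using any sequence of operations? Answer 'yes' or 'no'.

BFS explored all 314 reachable states.
Reachable set includes: (0,0,0), (0,0,1), (0,0,2), (0,0,3), (0,0,4), (0,0,5), (0,0,6), (0,0,7), (0,0,8), (0,0,9), (0,0,10), (0,0,11) ...
Target (A=2, B=4, C=10) not in reachable set → no.

Answer: no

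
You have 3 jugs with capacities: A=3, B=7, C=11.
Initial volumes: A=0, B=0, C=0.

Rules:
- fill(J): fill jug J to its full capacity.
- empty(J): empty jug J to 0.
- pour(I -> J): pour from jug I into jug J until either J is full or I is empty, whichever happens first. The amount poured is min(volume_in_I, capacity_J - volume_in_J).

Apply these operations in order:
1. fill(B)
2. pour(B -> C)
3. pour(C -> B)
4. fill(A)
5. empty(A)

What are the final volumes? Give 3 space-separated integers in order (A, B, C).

Step 1: fill(B) -> (A=0 B=7 C=0)
Step 2: pour(B -> C) -> (A=0 B=0 C=7)
Step 3: pour(C -> B) -> (A=0 B=7 C=0)
Step 4: fill(A) -> (A=3 B=7 C=0)
Step 5: empty(A) -> (A=0 B=7 C=0)

Answer: 0 7 0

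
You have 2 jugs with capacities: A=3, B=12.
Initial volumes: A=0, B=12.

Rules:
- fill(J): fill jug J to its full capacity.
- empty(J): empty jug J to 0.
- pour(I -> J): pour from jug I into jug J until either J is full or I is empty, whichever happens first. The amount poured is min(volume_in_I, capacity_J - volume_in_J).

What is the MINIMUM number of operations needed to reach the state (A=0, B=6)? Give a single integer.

Answer: 4

Derivation:
BFS from (A=0, B=12). One shortest path:
  1. pour(B -> A) -> (A=3 B=9)
  2. empty(A) -> (A=0 B=9)
  3. pour(B -> A) -> (A=3 B=6)
  4. empty(A) -> (A=0 B=6)
Reached target in 4 moves.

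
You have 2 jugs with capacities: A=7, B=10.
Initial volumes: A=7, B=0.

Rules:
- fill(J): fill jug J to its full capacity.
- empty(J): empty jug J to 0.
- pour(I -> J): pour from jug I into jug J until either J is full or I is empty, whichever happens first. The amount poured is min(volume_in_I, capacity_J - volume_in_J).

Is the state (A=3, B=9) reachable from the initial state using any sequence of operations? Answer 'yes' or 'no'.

BFS explored all 34 reachable states.
Reachable set includes: (0,0), (0,1), (0,2), (0,3), (0,4), (0,5), (0,6), (0,7), (0,8), (0,9), (0,10), (1,0) ...
Target (A=3, B=9) not in reachable set → no.

Answer: no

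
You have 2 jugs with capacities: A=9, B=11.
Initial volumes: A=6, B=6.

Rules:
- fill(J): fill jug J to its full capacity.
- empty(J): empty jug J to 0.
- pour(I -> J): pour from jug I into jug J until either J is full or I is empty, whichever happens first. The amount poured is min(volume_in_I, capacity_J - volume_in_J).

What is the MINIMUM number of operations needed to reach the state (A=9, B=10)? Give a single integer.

Answer: 6

Derivation:
BFS from (A=6, B=6). One shortest path:
  1. fill(B) -> (A=6 B=11)
  2. pour(B -> A) -> (A=9 B=8)
  3. empty(A) -> (A=0 B=8)
  4. pour(B -> A) -> (A=8 B=0)
  5. fill(B) -> (A=8 B=11)
  6. pour(B -> A) -> (A=9 B=10)
Reached target in 6 moves.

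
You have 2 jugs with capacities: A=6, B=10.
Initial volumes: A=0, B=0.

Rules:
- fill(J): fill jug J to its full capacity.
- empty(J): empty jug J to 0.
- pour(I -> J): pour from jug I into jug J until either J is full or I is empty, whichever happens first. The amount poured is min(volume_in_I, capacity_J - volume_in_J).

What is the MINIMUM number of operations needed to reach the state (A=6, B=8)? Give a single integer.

BFS from (A=0, B=0). One shortest path:
  1. fill(B) -> (A=0 B=10)
  2. pour(B -> A) -> (A=6 B=4)
  3. empty(A) -> (A=0 B=4)
  4. pour(B -> A) -> (A=4 B=0)
  5. fill(B) -> (A=4 B=10)
  6. pour(B -> A) -> (A=6 B=8)
Reached target in 6 moves.

Answer: 6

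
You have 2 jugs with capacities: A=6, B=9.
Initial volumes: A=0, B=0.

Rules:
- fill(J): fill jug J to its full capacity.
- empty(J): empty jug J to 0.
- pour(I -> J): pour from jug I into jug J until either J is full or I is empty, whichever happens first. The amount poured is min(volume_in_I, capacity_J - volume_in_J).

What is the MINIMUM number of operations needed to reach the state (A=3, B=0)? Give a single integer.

Answer: 4

Derivation:
BFS from (A=0, B=0). One shortest path:
  1. fill(B) -> (A=0 B=9)
  2. pour(B -> A) -> (A=6 B=3)
  3. empty(A) -> (A=0 B=3)
  4. pour(B -> A) -> (A=3 B=0)
Reached target in 4 moves.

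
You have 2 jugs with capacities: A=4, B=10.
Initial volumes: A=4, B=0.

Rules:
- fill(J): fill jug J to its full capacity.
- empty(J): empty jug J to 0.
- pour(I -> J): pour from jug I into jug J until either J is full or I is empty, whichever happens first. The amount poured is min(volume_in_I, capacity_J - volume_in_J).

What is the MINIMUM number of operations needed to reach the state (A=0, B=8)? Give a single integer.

Answer: 3

Derivation:
BFS from (A=4, B=0). One shortest path:
  1. pour(A -> B) -> (A=0 B=4)
  2. fill(A) -> (A=4 B=4)
  3. pour(A -> B) -> (A=0 B=8)
Reached target in 3 moves.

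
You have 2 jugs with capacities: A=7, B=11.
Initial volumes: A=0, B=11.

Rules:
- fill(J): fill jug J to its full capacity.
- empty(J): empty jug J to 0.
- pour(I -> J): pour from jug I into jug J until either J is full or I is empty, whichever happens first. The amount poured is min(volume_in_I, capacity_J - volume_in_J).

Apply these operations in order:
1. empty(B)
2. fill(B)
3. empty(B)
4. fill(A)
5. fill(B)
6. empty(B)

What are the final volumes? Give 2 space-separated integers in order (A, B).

Answer: 7 0

Derivation:
Step 1: empty(B) -> (A=0 B=0)
Step 2: fill(B) -> (A=0 B=11)
Step 3: empty(B) -> (A=0 B=0)
Step 4: fill(A) -> (A=7 B=0)
Step 5: fill(B) -> (A=7 B=11)
Step 6: empty(B) -> (A=7 B=0)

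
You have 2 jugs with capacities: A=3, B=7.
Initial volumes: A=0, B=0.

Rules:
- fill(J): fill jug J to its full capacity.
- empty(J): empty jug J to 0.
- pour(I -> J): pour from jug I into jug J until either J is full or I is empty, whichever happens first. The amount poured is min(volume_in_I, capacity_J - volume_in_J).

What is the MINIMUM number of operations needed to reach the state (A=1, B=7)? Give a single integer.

Answer: 7

Derivation:
BFS from (A=0, B=0). One shortest path:
  1. fill(B) -> (A=0 B=7)
  2. pour(B -> A) -> (A=3 B=4)
  3. empty(A) -> (A=0 B=4)
  4. pour(B -> A) -> (A=3 B=1)
  5. empty(A) -> (A=0 B=1)
  6. pour(B -> A) -> (A=1 B=0)
  7. fill(B) -> (A=1 B=7)
Reached target in 7 moves.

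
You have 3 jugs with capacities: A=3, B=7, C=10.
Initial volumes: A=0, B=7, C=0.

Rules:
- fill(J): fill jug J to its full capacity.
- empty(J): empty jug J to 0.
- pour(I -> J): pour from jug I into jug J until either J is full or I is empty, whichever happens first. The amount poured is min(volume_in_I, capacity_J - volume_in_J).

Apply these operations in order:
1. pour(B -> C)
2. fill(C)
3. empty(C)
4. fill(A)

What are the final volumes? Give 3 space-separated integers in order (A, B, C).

Answer: 3 0 0

Derivation:
Step 1: pour(B -> C) -> (A=0 B=0 C=7)
Step 2: fill(C) -> (A=0 B=0 C=10)
Step 3: empty(C) -> (A=0 B=0 C=0)
Step 4: fill(A) -> (A=3 B=0 C=0)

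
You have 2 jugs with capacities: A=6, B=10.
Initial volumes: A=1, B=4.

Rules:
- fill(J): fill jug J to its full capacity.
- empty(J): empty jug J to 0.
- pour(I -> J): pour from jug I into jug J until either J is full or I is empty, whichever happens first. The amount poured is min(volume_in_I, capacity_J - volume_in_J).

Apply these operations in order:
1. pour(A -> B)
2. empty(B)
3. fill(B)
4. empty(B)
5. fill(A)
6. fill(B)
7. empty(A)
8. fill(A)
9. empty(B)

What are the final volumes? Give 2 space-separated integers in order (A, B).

Answer: 6 0

Derivation:
Step 1: pour(A -> B) -> (A=0 B=5)
Step 2: empty(B) -> (A=0 B=0)
Step 3: fill(B) -> (A=0 B=10)
Step 4: empty(B) -> (A=0 B=0)
Step 5: fill(A) -> (A=6 B=0)
Step 6: fill(B) -> (A=6 B=10)
Step 7: empty(A) -> (A=0 B=10)
Step 8: fill(A) -> (A=6 B=10)
Step 9: empty(B) -> (A=6 B=0)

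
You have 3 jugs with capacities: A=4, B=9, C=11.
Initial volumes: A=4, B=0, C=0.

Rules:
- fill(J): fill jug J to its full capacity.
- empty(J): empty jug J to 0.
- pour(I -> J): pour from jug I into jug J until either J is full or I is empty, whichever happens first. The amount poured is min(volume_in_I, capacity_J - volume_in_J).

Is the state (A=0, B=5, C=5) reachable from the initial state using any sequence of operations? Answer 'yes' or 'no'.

Answer: yes

Derivation:
BFS from (A=4, B=0, C=0):
  1. empty(A) -> (A=0 B=0 C=0)
  2. fill(B) -> (A=0 B=9 C=0)
  3. pour(B -> A) -> (A=4 B=5 C=0)
  4. empty(A) -> (A=0 B=5 C=0)
  5. pour(B -> C) -> (A=0 B=0 C=5)
  6. fill(B) -> (A=0 B=9 C=5)
  7. pour(B -> A) -> (A=4 B=5 C=5)
  8. empty(A) -> (A=0 B=5 C=5)
Target reached → yes.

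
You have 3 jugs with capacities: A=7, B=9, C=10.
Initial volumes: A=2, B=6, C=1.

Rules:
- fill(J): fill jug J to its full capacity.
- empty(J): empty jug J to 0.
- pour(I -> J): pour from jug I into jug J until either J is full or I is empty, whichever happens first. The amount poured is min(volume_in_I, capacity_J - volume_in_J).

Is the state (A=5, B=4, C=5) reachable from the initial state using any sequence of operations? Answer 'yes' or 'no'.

Answer: no

Derivation:
BFS explored all 449 reachable states.
Reachable set includes: (0,0,0), (0,0,1), (0,0,2), (0,0,3), (0,0,4), (0,0,5), (0,0,6), (0,0,7), (0,0,8), (0,0,9), (0,0,10), (0,1,0) ...
Target (A=5, B=4, C=5) not in reachable set → no.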